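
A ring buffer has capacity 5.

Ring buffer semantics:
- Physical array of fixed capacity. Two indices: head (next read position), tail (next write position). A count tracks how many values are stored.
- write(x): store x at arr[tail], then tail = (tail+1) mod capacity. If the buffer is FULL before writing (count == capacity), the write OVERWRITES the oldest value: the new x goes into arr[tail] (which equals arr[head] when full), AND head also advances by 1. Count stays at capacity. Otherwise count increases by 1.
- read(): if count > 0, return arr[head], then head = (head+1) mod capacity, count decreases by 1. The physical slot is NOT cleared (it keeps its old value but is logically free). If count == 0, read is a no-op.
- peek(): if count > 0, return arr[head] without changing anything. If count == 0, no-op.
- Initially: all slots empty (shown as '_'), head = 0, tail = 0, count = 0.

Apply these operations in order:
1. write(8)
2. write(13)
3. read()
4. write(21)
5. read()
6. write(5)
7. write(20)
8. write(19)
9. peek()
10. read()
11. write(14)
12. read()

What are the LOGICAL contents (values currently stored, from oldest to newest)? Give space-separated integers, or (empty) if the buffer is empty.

Answer: 20 19 14

Derivation:
After op 1 (write(8)): arr=[8 _ _ _ _] head=0 tail=1 count=1
After op 2 (write(13)): arr=[8 13 _ _ _] head=0 tail=2 count=2
After op 3 (read()): arr=[8 13 _ _ _] head=1 tail=2 count=1
After op 4 (write(21)): arr=[8 13 21 _ _] head=1 tail=3 count=2
After op 5 (read()): arr=[8 13 21 _ _] head=2 tail=3 count=1
After op 6 (write(5)): arr=[8 13 21 5 _] head=2 tail=4 count=2
After op 7 (write(20)): arr=[8 13 21 5 20] head=2 tail=0 count=3
After op 8 (write(19)): arr=[19 13 21 5 20] head=2 tail=1 count=4
After op 9 (peek()): arr=[19 13 21 5 20] head=2 tail=1 count=4
After op 10 (read()): arr=[19 13 21 5 20] head=3 tail=1 count=3
After op 11 (write(14)): arr=[19 14 21 5 20] head=3 tail=2 count=4
After op 12 (read()): arr=[19 14 21 5 20] head=4 tail=2 count=3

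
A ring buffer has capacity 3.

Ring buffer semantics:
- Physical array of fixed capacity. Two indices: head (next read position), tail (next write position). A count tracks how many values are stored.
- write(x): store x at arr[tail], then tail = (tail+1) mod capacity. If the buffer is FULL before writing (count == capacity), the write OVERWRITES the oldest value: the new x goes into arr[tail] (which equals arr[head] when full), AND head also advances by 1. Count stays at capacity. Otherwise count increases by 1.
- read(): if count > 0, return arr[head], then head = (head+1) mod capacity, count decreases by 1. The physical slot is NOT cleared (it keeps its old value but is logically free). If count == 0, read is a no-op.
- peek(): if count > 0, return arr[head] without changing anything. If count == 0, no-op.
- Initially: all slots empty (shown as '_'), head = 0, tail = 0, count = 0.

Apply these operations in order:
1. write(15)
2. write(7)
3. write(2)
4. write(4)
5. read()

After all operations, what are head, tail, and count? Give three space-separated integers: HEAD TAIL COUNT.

Answer: 2 1 2

Derivation:
After op 1 (write(15)): arr=[15 _ _] head=0 tail=1 count=1
After op 2 (write(7)): arr=[15 7 _] head=0 tail=2 count=2
After op 3 (write(2)): arr=[15 7 2] head=0 tail=0 count=3
After op 4 (write(4)): arr=[4 7 2] head=1 tail=1 count=3
After op 5 (read()): arr=[4 7 2] head=2 tail=1 count=2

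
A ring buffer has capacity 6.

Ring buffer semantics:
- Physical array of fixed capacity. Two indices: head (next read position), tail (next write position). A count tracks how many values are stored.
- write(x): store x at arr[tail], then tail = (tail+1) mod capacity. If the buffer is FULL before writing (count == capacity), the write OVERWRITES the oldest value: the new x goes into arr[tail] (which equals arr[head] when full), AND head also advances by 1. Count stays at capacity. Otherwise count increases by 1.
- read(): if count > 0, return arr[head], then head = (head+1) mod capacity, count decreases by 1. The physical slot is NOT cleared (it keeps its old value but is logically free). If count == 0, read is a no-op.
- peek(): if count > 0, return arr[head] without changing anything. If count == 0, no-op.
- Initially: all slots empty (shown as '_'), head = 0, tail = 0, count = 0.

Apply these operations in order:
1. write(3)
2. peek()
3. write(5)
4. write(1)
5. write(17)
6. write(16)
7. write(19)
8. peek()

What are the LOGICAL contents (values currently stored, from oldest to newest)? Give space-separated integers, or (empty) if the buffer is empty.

After op 1 (write(3)): arr=[3 _ _ _ _ _] head=0 tail=1 count=1
After op 2 (peek()): arr=[3 _ _ _ _ _] head=0 tail=1 count=1
After op 3 (write(5)): arr=[3 5 _ _ _ _] head=0 tail=2 count=2
After op 4 (write(1)): arr=[3 5 1 _ _ _] head=0 tail=3 count=3
After op 5 (write(17)): arr=[3 5 1 17 _ _] head=0 tail=4 count=4
After op 6 (write(16)): arr=[3 5 1 17 16 _] head=0 tail=5 count=5
After op 7 (write(19)): arr=[3 5 1 17 16 19] head=0 tail=0 count=6
After op 8 (peek()): arr=[3 5 1 17 16 19] head=0 tail=0 count=6

Answer: 3 5 1 17 16 19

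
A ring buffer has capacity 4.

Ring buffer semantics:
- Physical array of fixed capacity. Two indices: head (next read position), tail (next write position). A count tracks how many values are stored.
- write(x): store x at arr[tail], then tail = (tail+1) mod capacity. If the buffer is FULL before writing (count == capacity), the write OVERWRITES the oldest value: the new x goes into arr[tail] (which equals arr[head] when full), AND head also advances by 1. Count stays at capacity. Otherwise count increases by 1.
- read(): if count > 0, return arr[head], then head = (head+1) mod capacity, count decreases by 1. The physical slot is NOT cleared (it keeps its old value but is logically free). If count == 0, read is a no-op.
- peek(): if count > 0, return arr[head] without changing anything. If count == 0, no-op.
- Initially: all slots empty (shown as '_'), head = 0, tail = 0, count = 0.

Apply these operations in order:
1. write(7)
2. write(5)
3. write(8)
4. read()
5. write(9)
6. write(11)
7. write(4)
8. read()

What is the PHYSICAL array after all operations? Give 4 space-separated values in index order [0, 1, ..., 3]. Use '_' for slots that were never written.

Answer: 11 4 8 9

Derivation:
After op 1 (write(7)): arr=[7 _ _ _] head=0 tail=1 count=1
After op 2 (write(5)): arr=[7 5 _ _] head=0 tail=2 count=2
After op 3 (write(8)): arr=[7 5 8 _] head=0 tail=3 count=3
After op 4 (read()): arr=[7 5 8 _] head=1 tail=3 count=2
After op 5 (write(9)): arr=[7 5 8 9] head=1 tail=0 count=3
After op 6 (write(11)): arr=[11 5 8 9] head=1 tail=1 count=4
After op 7 (write(4)): arr=[11 4 8 9] head=2 tail=2 count=4
After op 8 (read()): arr=[11 4 8 9] head=3 tail=2 count=3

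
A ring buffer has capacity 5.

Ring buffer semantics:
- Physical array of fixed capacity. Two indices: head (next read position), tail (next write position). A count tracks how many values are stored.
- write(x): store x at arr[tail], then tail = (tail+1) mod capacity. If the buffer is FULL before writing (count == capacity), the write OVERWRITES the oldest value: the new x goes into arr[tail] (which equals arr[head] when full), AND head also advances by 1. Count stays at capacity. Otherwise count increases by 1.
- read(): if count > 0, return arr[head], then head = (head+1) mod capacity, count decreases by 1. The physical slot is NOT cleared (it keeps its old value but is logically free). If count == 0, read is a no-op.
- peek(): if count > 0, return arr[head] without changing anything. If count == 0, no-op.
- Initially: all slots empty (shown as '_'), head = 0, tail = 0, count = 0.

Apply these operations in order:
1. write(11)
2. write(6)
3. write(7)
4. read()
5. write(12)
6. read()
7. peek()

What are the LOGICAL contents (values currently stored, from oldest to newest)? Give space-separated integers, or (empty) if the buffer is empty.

After op 1 (write(11)): arr=[11 _ _ _ _] head=0 tail=1 count=1
After op 2 (write(6)): arr=[11 6 _ _ _] head=0 tail=2 count=2
After op 3 (write(7)): arr=[11 6 7 _ _] head=0 tail=3 count=3
After op 4 (read()): arr=[11 6 7 _ _] head=1 tail=3 count=2
After op 5 (write(12)): arr=[11 6 7 12 _] head=1 tail=4 count=3
After op 6 (read()): arr=[11 6 7 12 _] head=2 tail=4 count=2
After op 7 (peek()): arr=[11 6 7 12 _] head=2 tail=4 count=2

Answer: 7 12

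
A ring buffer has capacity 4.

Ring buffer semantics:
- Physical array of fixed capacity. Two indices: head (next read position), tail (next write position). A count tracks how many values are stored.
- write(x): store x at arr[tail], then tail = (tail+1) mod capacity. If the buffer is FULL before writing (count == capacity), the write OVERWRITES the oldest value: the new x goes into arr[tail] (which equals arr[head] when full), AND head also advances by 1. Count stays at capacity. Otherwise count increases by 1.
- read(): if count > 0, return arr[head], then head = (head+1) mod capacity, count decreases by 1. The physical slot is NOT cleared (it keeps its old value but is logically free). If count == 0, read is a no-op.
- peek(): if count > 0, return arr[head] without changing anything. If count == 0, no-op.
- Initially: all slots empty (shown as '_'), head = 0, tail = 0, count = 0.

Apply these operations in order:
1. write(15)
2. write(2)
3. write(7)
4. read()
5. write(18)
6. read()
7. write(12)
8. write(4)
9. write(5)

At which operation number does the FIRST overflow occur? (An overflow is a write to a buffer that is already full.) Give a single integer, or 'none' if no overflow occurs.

Answer: 9

Derivation:
After op 1 (write(15)): arr=[15 _ _ _] head=0 tail=1 count=1
After op 2 (write(2)): arr=[15 2 _ _] head=0 tail=2 count=2
After op 3 (write(7)): arr=[15 2 7 _] head=0 tail=3 count=3
After op 4 (read()): arr=[15 2 7 _] head=1 tail=3 count=2
After op 5 (write(18)): arr=[15 2 7 18] head=1 tail=0 count=3
After op 6 (read()): arr=[15 2 7 18] head=2 tail=0 count=2
After op 7 (write(12)): arr=[12 2 7 18] head=2 tail=1 count=3
After op 8 (write(4)): arr=[12 4 7 18] head=2 tail=2 count=4
After op 9 (write(5)): arr=[12 4 5 18] head=3 tail=3 count=4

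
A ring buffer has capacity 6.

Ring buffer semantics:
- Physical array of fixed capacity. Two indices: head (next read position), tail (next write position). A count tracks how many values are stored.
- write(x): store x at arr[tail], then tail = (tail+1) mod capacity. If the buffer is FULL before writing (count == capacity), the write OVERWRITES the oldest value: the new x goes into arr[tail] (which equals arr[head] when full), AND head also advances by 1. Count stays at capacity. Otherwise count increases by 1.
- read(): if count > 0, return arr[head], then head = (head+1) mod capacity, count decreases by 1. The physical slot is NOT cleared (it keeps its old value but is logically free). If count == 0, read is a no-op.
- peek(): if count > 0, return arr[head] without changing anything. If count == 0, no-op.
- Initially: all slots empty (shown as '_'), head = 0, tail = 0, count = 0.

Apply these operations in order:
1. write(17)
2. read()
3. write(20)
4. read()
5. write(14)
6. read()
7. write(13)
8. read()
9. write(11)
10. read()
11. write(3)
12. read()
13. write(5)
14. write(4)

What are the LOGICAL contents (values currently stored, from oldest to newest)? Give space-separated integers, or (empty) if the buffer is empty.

After op 1 (write(17)): arr=[17 _ _ _ _ _] head=0 tail=1 count=1
After op 2 (read()): arr=[17 _ _ _ _ _] head=1 tail=1 count=0
After op 3 (write(20)): arr=[17 20 _ _ _ _] head=1 tail=2 count=1
After op 4 (read()): arr=[17 20 _ _ _ _] head=2 tail=2 count=0
After op 5 (write(14)): arr=[17 20 14 _ _ _] head=2 tail=3 count=1
After op 6 (read()): arr=[17 20 14 _ _ _] head=3 tail=3 count=0
After op 7 (write(13)): arr=[17 20 14 13 _ _] head=3 tail=4 count=1
After op 8 (read()): arr=[17 20 14 13 _ _] head=4 tail=4 count=0
After op 9 (write(11)): arr=[17 20 14 13 11 _] head=4 tail=5 count=1
After op 10 (read()): arr=[17 20 14 13 11 _] head=5 tail=5 count=0
After op 11 (write(3)): arr=[17 20 14 13 11 3] head=5 tail=0 count=1
After op 12 (read()): arr=[17 20 14 13 11 3] head=0 tail=0 count=0
After op 13 (write(5)): arr=[5 20 14 13 11 3] head=0 tail=1 count=1
After op 14 (write(4)): arr=[5 4 14 13 11 3] head=0 tail=2 count=2

Answer: 5 4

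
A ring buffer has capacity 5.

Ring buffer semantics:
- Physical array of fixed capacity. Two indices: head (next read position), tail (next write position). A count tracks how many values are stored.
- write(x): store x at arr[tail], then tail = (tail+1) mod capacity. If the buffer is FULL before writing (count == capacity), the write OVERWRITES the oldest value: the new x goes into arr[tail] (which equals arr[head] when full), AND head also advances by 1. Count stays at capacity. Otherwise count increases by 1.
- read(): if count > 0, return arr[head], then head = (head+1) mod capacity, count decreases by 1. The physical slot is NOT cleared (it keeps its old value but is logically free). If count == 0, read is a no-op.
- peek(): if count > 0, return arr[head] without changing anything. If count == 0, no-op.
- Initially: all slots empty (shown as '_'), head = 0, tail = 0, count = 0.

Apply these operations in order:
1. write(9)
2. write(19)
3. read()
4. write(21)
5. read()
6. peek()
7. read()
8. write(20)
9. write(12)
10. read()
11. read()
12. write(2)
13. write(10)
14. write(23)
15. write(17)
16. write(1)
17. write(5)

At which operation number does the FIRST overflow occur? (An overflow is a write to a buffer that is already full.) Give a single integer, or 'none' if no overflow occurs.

After op 1 (write(9)): arr=[9 _ _ _ _] head=0 tail=1 count=1
After op 2 (write(19)): arr=[9 19 _ _ _] head=0 tail=2 count=2
After op 3 (read()): arr=[9 19 _ _ _] head=1 tail=2 count=1
After op 4 (write(21)): arr=[9 19 21 _ _] head=1 tail=3 count=2
After op 5 (read()): arr=[9 19 21 _ _] head=2 tail=3 count=1
After op 6 (peek()): arr=[9 19 21 _ _] head=2 tail=3 count=1
After op 7 (read()): arr=[9 19 21 _ _] head=3 tail=3 count=0
After op 8 (write(20)): arr=[9 19 21 20 _] head=3 tail=4 count=1
After op 9 (write(12)): arr=[9 19 21 20 12] head=3 tail=0 count=2
After op 10 (read()): arr=[9 19 21 20 12] head=4 tail=0 count=1
After op 11 (read()): arr=[9 19 21 20 12] head=0 tail=0 count=0
After op 12 (write(2)): arr=[2 19 21 20 12] head=0 tail=1 count=1
After op 13 (write(10)): arr=[2 10 21 20 12] head=0 tail=2 count=2
After op 14 (write(23)): arr=[2 10 23 20 12] head=0 tail=3 count=3
After op 15 (write(17)): arr=[2 10 23 17 12] head=0 tail=4 count=4
After op 16 (write(1)): arr=[2 10 23 17 1] head=0 tail=0 count=5
After op 17 (write(5)): arr=[5 10 23 17 1] head=1 tail=1 count=5

Answer: 17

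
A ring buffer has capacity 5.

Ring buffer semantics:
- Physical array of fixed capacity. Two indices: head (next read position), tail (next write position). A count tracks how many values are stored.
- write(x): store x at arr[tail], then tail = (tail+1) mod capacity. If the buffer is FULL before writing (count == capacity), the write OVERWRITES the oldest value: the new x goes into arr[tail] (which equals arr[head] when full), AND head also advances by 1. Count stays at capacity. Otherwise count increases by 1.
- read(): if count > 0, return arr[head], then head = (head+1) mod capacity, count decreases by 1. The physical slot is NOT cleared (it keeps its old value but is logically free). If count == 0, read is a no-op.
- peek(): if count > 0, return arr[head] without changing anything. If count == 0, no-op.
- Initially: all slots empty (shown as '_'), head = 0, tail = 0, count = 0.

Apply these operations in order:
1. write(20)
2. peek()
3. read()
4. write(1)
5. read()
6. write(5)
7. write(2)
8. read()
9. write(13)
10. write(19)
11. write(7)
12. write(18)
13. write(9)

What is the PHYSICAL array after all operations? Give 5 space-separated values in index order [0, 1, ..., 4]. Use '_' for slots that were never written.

Answer: 19 7 18 9 13

Derivation:
After op 1 (write(20)): arr=[20 _ _ _ _] head=0 tail=1 count=1
After op 2 (peek()): arr=[20 _ _ _ _] head=0 tail=1 count=1
After op 3 (read()): arr=[20 _ _ _ _] head=1 tail=1 count=0
After op 4 (write(1)): arr=[20 1 _ _ _] head=1 tail=2 count=1
After op 5 (read()): arr=[20 1 _ _ _] head=2 tail=2 count=0
After op 6 (write(5)): arr=[20 1 5 _ _] head=2 tail=3 count=1
After op 7 (write(2)): arr=[20 1 5 2 _] head=2 tail=4 count=2
After op 8 (read()): arr=[20 1 5 2 _] head=3 tail=4 count=1
After op 9 (write(13)): arr=[20 1 5 2 13] head=3 tail=0 count=2
After op 10 (write(19)): arr=[19 1 5 2 13] head=3 tail=1 count=3
After op 11 (write(7)): arr=[19 7 5 2 13] head=3 tail=2 count=4
After op 12 (write(18)): arr=[19 7 18 2 13] head=3 tail=3 count=5
After op 13 (write(9)): arr=[19 7 18 9 13] head=4 tail=4 count=5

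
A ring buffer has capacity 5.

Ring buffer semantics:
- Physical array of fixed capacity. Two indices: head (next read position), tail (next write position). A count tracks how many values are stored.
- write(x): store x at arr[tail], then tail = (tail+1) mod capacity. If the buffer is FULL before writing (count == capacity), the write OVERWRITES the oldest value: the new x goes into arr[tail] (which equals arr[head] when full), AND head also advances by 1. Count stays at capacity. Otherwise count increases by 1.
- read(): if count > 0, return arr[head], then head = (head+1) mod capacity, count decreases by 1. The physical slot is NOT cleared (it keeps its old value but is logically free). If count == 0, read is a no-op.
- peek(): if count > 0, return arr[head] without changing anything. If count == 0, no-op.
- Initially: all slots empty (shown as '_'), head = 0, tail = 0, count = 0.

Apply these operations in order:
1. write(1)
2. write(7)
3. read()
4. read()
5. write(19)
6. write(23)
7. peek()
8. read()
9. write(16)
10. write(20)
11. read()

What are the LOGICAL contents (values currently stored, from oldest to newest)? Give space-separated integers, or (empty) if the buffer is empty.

After op 1 (write(1)): arr=[1 _ _ _ _] head=0 tail=1 count=1
After op 2 (write(7)): arr=[1 7 _ _ _] head=0 tail=2 count=2
After op 3 (read()): arr=[1 7 _ _ _] head=1 tail=2 count=1
After op 4 (read()): arr=[1 7 _ _ _] head=2 tail=2 count=0
After op 5 (write(19)): arr=[1 7 19 _ _] head=2 tail=3 count=1
After op 6 (write(23)): arr=[1 7 19 23 _] head=2 tail=4 count=2
After op 7 (peek()): arr=[1 7 19 23 _] head=2 tail=4 count=2
After op 8 (read()): arr=[1 7 19 23 _] head=3 tail=4 count=1
After op 9 (write(16)): arr=[1 7 19 23 16] head=3 tail=0 count=2
After op 10 (write(20)): arr=[20 7 19 23 16] head=3 tail=1 count=3
After op 11 (read()): arr=[20 7 19 23 16] head=4 tail=1 count=2

Answer: 16 20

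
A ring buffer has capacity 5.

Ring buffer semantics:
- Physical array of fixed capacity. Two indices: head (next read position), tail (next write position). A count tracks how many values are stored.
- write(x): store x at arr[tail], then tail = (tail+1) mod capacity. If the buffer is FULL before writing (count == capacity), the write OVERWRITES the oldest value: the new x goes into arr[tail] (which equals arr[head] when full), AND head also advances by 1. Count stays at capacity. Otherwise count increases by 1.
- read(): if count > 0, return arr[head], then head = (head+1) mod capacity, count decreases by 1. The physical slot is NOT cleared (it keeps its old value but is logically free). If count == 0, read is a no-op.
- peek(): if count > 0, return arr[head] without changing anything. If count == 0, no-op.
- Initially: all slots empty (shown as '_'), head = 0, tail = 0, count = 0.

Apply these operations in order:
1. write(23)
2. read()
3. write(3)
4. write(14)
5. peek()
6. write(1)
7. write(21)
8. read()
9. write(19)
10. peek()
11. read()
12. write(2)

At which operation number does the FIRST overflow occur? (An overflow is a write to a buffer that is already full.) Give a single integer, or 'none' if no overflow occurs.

Answer: none

Derivation:
After op 1 (write(23)): arr=[23 _ _ _ _] head=0 tail=1 count=1
After op 2 (read()): arr=[23 _ _ _ _] head=1 tail=1 count=0
After op 3 (write(3)): arr=[23 3 _ _ _] head=1 tail=2 count=1
After op 4 (write(14)): arr=[23 3 14 _ _] head=1 tail=3 count=2
After op 5 (peek()): arr=[23 3 14 _ _] head=1 tail=3 count=2
After op 6 (write(1)): arr=[23 3 14 1 _] head=1 tail=4 count=3
After op 7 (write(21)): arr=[23 3 14 1 21] head=1 tail=0 count=4
After op 8 (read()): arr=[23 3 14 1 21] head=2 tail=0 count=3
After op 9 (write(19)): arr=[19 3 14 1 21] head=2 tail=1 count=4
After op 10 (peek()): arr=[19 3 14 1 21] head=2 tail=1 count=4
After op 11 (read()): arr=[19 3 14 1 21] head=3 tail=1 count=3
After op 12 (write(2)): arr=[19 2 14 1 21] head=3 tail=2 count=4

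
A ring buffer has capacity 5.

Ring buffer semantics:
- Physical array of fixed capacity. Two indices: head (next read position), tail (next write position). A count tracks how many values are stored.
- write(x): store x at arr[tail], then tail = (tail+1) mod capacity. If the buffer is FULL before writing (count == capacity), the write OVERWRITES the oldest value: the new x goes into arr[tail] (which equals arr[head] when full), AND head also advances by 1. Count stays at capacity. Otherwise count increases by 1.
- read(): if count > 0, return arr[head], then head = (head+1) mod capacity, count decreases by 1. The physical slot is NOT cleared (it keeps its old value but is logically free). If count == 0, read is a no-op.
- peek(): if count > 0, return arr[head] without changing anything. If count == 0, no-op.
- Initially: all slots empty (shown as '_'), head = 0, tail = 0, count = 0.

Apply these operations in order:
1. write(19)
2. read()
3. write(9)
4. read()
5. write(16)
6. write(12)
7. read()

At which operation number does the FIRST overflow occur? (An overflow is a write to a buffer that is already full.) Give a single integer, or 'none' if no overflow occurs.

Answer: none

Derivation:
After op 1 (write(19)): arr=[19 _ _ _ _] head=0 tail=1 count=1
After op 2 (read()): arr=[19 _ _ _ _] head=1 tail=1 count=0
After op 3 (write(9)): arr=[19 9 _ _ _] head=1 tail=2 count=1
After op 4 (read()): arr=[19 9 _ _ _] head=2 tail=2 count=0
After op 5 (write(16)): arr=[19 9 16 _ _] head=2 tail=3 count=1
After op 6 (write(12)): arr=[19 9 16 12 _] head=2 tail=4 count=2
After op 7 (read()): arr=[19 9 16 12 _] head=3 tail=4 count=1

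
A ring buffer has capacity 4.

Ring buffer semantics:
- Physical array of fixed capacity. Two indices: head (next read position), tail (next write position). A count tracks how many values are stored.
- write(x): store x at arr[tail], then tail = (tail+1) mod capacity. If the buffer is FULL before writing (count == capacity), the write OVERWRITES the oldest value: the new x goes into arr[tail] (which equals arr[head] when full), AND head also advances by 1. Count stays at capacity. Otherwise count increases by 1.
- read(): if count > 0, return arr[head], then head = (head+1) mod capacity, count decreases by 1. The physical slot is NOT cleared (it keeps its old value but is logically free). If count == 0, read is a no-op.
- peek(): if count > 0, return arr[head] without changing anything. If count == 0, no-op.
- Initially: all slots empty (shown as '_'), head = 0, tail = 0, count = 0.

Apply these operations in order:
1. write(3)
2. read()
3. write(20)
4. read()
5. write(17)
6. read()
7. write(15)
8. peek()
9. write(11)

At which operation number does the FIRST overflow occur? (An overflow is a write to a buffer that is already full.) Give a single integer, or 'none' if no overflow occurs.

Answer: none

Derivation:
After op 1 (write(3)): arr=[3 _ _ _] head=0 tail=1 count=1
After op 2 (read()): arr=[3 _ _ _] head=1 tail=1 count=0
After op 3 (write(20)): arr=[3 20 _ _] head=1 tail=2 count=1
After op 4 (read()): arr=[3 20 _ _] head=2 tail=2 count=0
After op 5 (write(17)): arr=[3 20 17 _] head=2 tail=3 count=1
After op 6 (read()): arr=[3 20 17 _] head=3 tail=3 count=0
After op 7 (write(15)): arr=[3 20 17 15] head=3 tail=0 count=1
After op 8 (peek()): arr=[3 20 17 15] head=3 tail=0 count=1
After op 9 (write(11)): arr=[11 20 17 15] head=3 tail=1 count=2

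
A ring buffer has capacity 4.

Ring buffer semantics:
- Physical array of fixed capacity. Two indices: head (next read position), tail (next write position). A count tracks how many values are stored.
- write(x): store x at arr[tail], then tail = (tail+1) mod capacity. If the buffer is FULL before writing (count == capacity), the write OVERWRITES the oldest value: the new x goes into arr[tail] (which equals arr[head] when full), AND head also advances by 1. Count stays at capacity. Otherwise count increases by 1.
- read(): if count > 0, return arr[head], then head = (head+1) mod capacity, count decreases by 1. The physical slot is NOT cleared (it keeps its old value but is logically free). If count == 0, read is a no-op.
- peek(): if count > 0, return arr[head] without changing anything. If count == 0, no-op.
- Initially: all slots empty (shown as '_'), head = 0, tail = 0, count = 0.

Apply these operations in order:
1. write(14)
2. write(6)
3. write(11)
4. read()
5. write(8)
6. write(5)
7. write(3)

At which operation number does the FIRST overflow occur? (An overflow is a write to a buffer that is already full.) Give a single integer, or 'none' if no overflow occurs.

After op 1 (write(14)): arr=[14 _ _ _] head=0 tail=1 count=1
After op 2 (write(6)): arr=[14 6 _ _] head=0 tail=2 count=2
After op 3 (write(11)): arr=[14 6 11 _] head=0 tail=3 count=3
After op 4 (read()): arr=[14 6 11 _] head=1 tail=3 count=2
After op 5 (write(8)): arr=[14 6 11 8] head=1 tail=0 count=3
After op 6 (write(5)): arr=[5 6 11 8] head=1 tail=1 count=4
After op 7 (write(3)): arr=[5 3 11 8] head=2 tail=2 count=4

Answer: 7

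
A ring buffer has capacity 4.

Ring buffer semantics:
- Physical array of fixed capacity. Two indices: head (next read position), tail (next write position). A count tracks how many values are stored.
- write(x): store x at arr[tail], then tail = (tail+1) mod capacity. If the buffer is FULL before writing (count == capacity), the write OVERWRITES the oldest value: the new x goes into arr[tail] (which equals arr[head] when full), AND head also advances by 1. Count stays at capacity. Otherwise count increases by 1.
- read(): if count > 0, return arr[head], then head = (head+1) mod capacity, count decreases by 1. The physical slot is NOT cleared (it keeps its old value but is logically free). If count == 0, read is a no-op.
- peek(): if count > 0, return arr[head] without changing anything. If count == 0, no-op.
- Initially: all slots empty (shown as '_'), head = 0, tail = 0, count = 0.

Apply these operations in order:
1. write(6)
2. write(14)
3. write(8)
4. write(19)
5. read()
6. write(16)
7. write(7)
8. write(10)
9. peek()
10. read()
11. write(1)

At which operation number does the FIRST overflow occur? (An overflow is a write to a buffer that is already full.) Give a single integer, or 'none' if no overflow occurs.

Answer: 7

Derivation:
After op 1 (write(6)): arr=[6 _ _ _] head=0 tail=1 count=1
After op 2 (write(14)): arr=[6 14 _ _] head=0 tail=2 count=2
After op 3 (write(8)): arr=[6 14 8 _] head=0 tail=3 count=3
After op 4 (write(19)): arr=[6 14 8 19] head=0 tail=0 count=4
After op 5 (read()): arr=[6 14 8 19] head=1 tail=0 count=3
After op 6 (write(16)): arr=[16 14 8 19] head=1 tail=1 count=4
After op 7 (write(7)): arr=[16 7 8 19] head=2 tail=2 count=4
After op 8 (write(10)): arr=[16 7 10 19] head=3 tail=3 count=4
After op 9 (peek()): arr=[16 7 10 19] head=3 tail=3 count=4
After op 10 (read()): arr=[16 7 10 19] head=0 tail=3 count=3
After op 11 (write(1)): arr=[16 7 10 1] head=0 tail=0 count=4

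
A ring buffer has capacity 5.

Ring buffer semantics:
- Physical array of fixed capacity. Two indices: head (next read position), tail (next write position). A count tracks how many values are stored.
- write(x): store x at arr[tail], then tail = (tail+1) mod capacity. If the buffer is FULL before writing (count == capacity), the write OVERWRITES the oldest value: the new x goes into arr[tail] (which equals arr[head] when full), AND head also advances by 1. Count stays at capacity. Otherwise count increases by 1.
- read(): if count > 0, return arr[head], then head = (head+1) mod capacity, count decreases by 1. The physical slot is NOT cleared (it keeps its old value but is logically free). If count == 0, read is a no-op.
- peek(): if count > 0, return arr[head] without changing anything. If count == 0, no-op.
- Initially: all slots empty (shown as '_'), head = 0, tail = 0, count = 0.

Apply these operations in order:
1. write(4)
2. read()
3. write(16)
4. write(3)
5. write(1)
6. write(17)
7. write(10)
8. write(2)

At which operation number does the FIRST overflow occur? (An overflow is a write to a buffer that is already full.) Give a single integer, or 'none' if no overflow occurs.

Answer: 8

Derivation:
After op 1 (write(4)): arr=[4 _ _ _ _] head=0 tail=1 count=1
After op 2 (read()): arr=[4 _ _ _ _] head=1 tail=1 count=0
After op 3 (write(16)): arr=[4 16 _ _ _] head=1 tail=2 count=1
After op 4 (write(3)): arr=[4 16 3 _ _] head=1 tail=3 count=2
After op 5 (write(1)): arr=[4 16 3 1 _] head=1 tail=4 count=3
After op 6 (write(17)): arr=[4 16 3 1 17] head=1 tail=0 count=4
After op 7 (write(10)): arr=[10 16 3 1 17] head=1 tail=1 count=5
After op 8 (write(2)): arr=[10 2 3 1 17] head=2 tail=2 count=5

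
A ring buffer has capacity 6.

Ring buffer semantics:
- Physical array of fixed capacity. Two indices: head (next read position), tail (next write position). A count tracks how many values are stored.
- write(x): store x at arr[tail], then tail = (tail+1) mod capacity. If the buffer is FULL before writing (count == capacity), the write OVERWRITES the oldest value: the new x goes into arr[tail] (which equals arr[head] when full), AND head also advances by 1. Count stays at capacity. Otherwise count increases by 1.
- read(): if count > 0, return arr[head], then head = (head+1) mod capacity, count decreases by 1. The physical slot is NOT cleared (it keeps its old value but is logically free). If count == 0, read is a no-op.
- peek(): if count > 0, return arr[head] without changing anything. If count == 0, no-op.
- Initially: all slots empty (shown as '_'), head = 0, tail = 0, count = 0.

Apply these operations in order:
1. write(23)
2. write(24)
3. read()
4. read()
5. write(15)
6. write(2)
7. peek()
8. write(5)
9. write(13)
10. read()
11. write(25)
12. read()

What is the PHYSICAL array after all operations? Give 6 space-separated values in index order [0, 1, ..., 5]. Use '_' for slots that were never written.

Answer: 25 24 15 2 5 13

Derivation:
After op 1 (write(23)): arr=[23 _ _ _ _ _] head=0 tail=1 count=1
After op 2 (write(24)): arr=[23 24 _ _ _ _] head=0 tail=2 count=2
After op 3 (read()): arr=[23 24 _ _ _ _] head=1 tail=2 count=1
After op 4 (read()): arr=[23 24 _ _ _ _] head=2 tail=2 count=0
After op 5 (write(15)): arr=[23 24 15 _ _ _] head=2 tail=3 count=1
After op 6 (write(2)): arr=[23 24 15 2 _ _] head=2 tail=4 count=2
After op 7 (peek()): arr=[23 24 15 2 _ _] head=2 tail=4 count=2
After op 8 (write(5)): arr=[23 24 15 2 5 _] head=2 tail=5 count=3
After op 9 (write(13)): arr=[23 24 15 2 5 13] head=2 tail=0 count=4
After op 10 (read()): arr=[23 24 15 2 5 13] head=3 tail=0 count=3
After op 11 (write(25)): arr=[25 24 15 2 5 13] head=3 tail=1 count=4
After op 12 (read()): arr=[25 24 15 2 5 13] head=4 tail=1 count=3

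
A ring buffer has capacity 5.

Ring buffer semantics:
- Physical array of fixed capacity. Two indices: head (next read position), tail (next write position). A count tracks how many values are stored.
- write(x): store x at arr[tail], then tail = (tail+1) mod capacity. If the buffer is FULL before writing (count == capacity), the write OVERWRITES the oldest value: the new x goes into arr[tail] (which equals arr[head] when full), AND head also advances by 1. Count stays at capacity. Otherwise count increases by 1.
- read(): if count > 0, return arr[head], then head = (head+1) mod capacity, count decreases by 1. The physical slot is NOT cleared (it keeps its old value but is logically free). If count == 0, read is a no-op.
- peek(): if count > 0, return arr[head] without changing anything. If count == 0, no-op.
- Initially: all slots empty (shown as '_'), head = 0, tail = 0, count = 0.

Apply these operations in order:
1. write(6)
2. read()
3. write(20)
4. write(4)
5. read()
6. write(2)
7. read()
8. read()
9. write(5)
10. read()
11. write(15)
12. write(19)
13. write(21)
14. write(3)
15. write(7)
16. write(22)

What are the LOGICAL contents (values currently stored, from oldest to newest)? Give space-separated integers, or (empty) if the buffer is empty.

Answer: 19 21 3 7 22

Derivation:
After op 1 (write(6)): arr=[6 _ _ _ _] head=0 tail=1 count=1
After op 2 (read()): arr=[6 _ _ _ _] head=1 tail=1 count=0
After op 3 (write(20)): arr=[6 20 _ _ _] head=1 tail=2 count=1
After op 4 (write(4)): arr=[6 20 4 _ _] head=1 tail=3 count=2
After op 5 (read()): arr=[6 20 4 _ _] head=2 tail=3 count=1
After op 6 (write(2)): arr=[6 20 4 2 _] head=2 tail=4 count=2
After op 7 (read()): arr=[6 20 4 2 _] head=3 tail=4 count=1
After op 8 (read()): arr=[6 20 4 2 _] head=4 tail=4 count=0
After op 9 (write(5)): arr=[6 20 4 2 5] head=4 tail=0 count=1
After op 10 (read()): arr=[6 20 4 2 5] head=0 tail=0 count=0
After op 11 (write(15)): arr=[15 20 4 2 5] head=0 tail=1 count=1
After op 12 (write(19)): arr=[15 19 4 2 5] head=0 tail=2 count=2
After op 13 (write(21)): arr=[15 19 21 2 5] head=0 tail=3 count=3
After op 14 (write(3)): arr=[15 19 21 3 5] head=0 tail=4 count=4
After op 15 (write(7)): arr=[15 19 21 3 7] head=0 tail=0 count=5
After op 16 (write(22)): arr=[22 19 21 3 7] head=1 tail=1 count=5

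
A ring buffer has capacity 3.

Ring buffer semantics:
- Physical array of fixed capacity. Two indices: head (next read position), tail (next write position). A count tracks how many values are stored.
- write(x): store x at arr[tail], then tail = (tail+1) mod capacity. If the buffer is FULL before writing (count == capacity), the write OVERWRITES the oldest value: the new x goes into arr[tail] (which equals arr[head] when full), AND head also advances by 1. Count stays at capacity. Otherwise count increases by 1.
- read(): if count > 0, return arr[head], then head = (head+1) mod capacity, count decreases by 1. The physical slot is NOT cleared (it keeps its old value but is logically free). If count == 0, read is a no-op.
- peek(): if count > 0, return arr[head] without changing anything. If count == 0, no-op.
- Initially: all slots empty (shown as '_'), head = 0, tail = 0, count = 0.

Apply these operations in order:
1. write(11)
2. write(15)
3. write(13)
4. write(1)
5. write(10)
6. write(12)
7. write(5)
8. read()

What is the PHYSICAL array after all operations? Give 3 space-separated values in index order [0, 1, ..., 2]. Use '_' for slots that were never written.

Answer: 5 10 12

Derivation:
After op 1 (write(11)): arr=[11 _ _] head=0 tail=1 count=1
After op 2 (write(15)): arr=[11 15 _] head=0 tail=2 count=2
After op 3 (write(13)): arr=[11 15 13] head=0 tail=0 count=3
After op 4 (write(1)): arr=[1 15 13] head=1 tail=1 count=3
After op 5 (write(10)): arr=[1 10 13] head=2 tail=2 count=3
After op 6 (write(12)): arr=[1 10 12] head=0 tail=0 count=3
After op 7 (write(5)): arr=[5 10 12] head=1 tail=1 count=3
After op 8 (read()): arr=[5 10 12] head=2 tail=1 count=2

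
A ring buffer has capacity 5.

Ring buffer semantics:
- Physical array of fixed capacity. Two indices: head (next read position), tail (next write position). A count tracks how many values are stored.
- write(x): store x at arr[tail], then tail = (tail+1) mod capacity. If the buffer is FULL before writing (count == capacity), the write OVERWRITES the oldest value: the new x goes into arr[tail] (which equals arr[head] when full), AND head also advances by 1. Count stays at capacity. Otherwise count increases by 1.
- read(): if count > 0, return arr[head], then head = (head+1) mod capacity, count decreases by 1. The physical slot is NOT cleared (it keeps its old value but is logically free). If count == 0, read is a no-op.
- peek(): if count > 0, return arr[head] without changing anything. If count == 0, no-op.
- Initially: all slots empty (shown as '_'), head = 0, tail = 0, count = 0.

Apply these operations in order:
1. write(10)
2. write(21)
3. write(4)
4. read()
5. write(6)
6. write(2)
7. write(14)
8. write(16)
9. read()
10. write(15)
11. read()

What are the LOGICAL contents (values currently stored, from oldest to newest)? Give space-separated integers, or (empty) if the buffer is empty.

After op 1 (write(10)): arr=[10 _ _ _ _] head=0 tail=1 count=1
After op 2 (write(21)): arr=[10 21 _ _ _] head=0 tail=2 count=2
After op 3 (write(4)): arr=[10 21 4 _ _] head=0 tail=3 count=3
After op 4 (read()): arr=[10 21 4 _ _] head=1 tail=3 count=2
After op 5 (write(6)): arr=[10 21 4 6 _] head=1 tail=4 count=3
After op 6 (write(2)): arr=[10 21 4 6 2] head=1 tail=0 count=4
After op 7 (write(14)): arr=[14 21 4 6 2] head=1 tail=1 count=5
After op 8 (write(16)): arr=[14 16 4 6 2] head=2 tail=2 count=5
After op 9 (read()): arr=[14 16 4 6 2] head=3 tail=2 count=4
After op 10 (write(15)): arr=[14 16 15 6 2] head=3 tail=3 count=5
After op 11 (read()): arr=[14 16 15 6 2] head=4 tail=3 count=4

Answer: 2 14 16 15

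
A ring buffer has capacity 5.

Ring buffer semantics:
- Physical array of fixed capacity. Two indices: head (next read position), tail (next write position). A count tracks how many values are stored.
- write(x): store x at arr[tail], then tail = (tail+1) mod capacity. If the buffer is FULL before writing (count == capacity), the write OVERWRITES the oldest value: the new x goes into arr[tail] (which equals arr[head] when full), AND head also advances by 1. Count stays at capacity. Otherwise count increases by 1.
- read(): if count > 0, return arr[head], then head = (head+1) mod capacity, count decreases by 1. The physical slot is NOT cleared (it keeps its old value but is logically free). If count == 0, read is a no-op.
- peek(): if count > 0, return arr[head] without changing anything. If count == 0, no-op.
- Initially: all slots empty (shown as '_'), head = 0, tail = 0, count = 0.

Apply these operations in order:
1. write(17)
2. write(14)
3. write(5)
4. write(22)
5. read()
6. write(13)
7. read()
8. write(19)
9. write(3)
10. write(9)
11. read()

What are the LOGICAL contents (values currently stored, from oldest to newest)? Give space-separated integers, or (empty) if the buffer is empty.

Answer: 13 19 3 9

Derivation:
After op 1 (write(17)): arr=[17 _ _ _ _] head=0 tail=1 count=1
After op 2 (write(14)): arr=[17 14 _ _ _] head=0 tail=2 count=2
After op 3 (write(5)): arr=[17 14 5 _ _] head=0 tail=3 count=3
After op 4 (write(22)): arr=[17 14 5 22 _] head=0 tail=4 count=4
After op 5 (read()): arr=[17 14 5 22 _] head=1 tail=4 count=3
After op 6 (write(13)): arr=[17 14 5 22 13] head=1 tail=0 count=4
After op 7 (read()): arr=[17 14 5 22 13] head=2 tail=0 count=3
After op 8 (write(19)): arr=[19 14 5 22 13] head=2 tail=1 count=4
After op 9 (write(3)): arr=[19 3 5 22 13] head=2 tail=2 count=5
After op 10 (write(9)): arr=[19 3 9 22 13] head=3 tail=3 count=5
After op 11 (read()): arr=[19 3 9 22 13] head=4 tail=3 count=4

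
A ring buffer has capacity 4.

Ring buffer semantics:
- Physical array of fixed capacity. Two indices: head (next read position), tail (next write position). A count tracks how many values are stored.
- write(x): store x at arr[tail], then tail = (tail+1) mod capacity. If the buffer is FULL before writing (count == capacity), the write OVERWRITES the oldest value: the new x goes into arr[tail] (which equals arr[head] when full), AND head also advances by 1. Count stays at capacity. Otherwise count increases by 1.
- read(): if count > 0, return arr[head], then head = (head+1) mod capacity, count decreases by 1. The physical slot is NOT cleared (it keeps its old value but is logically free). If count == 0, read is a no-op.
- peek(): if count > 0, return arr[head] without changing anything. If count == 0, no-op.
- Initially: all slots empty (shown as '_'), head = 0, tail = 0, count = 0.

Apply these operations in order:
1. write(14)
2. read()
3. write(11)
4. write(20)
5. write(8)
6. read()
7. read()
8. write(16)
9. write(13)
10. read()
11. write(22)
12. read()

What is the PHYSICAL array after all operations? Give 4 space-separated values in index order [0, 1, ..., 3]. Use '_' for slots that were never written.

Answer: 16 13 22 8

Derivation:
After op 1 (write(14)): arr=[14 _ _ _] head=0 tail=1 count=1
After op 2 (read()): arr=[14 _ _ _] head=1 tail=1 count=0
After op 3 (write(11)): arr=[14 11 _ _] head=1 tail=2 count=1
After op 4 (write(20)): arr=[14 11 20 _] head=1 tail=3 count=2
After op 5 (write(8)): arr=[14 11 20 8] head=1 tail=0 count=3
After op 6 (read()): arr=[14 11 20 8] head=2 tail=0 count=2
After op 7 (read()): arr=[14 11 20 8] head=3 tail=0 count=1
After op 8 (write(16)): arr=[16 11 20 8] head=3 tail=1 count=2
After op 9 (write(13)): arr=[16 13 20 8] head=3 tail=2 count=3
After op 10 (read()): arr=[16 13 20 8] head=0 tail=2 count=2
After op 11 (write(22)): arr=[16 13 22 8] head=0 tail=3 count=3
After op 12 (read()): arr=[16 13 22 8] head=1 tail=3 count=2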